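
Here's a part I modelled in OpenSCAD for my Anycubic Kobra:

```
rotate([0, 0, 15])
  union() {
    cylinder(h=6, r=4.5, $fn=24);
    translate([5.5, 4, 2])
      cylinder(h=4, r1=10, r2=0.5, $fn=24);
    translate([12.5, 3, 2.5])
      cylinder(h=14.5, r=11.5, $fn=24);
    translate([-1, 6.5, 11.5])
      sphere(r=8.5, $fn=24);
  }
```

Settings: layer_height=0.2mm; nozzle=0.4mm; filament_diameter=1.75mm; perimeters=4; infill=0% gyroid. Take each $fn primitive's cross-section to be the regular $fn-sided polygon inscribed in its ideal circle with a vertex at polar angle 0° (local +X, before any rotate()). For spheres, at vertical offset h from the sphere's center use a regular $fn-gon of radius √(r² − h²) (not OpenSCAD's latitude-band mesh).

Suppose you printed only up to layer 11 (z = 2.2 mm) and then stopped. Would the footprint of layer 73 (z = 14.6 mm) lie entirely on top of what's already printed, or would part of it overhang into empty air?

part overhangs

Compare the two slices. At z = 2.2: the r=4.5 cylinder contributes a regular 24-gon of circumradius 4.5 (area = (24/2)·4.500²·sin(360°/24) = 62.89 mm²); the cone at (5.5, 4) contributes a regular 24-gon of circumradius 9.525 (interpolated between r1=10 and r2=0.5 at t=0.050) (area = (24/2)·9.525²·sin(360°/24) = 281.78 mm²); the cylinder at (12.5, 3) is absent (z outside [2.5, 17]); the sphere at (-1, 6.5) is absent (|z−center|=9.300 > r=8.5); Taking the union: the regions partially overlap — summed areas 344.67 mm² minus the doubly-counted overlap 51.76 mm² gives 292.91 mm² — area = 292.91 mm²; (rotated 15° about Z; rotation is an isometry so areas/perimeters/island counts are preserved). At z = 14.6: the cylinder is absent (z outside [0, 6]); the cone at (5.5, 4) is not intersected at this z (z outside [2, 6]); the r=11.5 cylinder at (12.5, 3) gives a regular 24-gon of circumradius 11.5 (constant along its height) (area = (24/2)·11.500²·sin(360°/24) = 410.75 mm²); the sphere at (-1, 6.5): section is a regular 24-gon, circumradius = √(r²−h²) = √(8.5²−3.1²) = 7.915 (area = (24/2)·7.915²·sin(360°/24) = 194.55 mm²); Combining (union): the regions partially overlap — summed areas 605.29 mm² minus the doubly-counted overlap 47.95 mm² gives 557.35 mm² — area = 557.35 mm²; (whole slice rotated 15° about Z — lengths, areas and connectivity unchanged). Checking containment: at z = 14.6 the cross-section extends beyond the z = 2.2 cross-section by about 289.44 mm².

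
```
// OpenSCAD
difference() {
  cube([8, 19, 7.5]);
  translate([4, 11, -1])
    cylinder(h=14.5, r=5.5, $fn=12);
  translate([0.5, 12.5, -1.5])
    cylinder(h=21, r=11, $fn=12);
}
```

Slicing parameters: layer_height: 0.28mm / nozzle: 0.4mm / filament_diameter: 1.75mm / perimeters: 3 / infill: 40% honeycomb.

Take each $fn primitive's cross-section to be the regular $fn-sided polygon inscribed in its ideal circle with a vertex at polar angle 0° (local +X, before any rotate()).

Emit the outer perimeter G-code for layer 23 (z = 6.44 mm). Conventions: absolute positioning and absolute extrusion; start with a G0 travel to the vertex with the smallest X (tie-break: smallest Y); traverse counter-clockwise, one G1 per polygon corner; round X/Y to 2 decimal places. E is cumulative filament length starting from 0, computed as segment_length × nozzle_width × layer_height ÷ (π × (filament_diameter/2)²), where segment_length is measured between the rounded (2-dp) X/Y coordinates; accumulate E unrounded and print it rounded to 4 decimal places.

G0 X0.00 Y0.00 Z6.44
G1 X8.00 Y0.00 E0.3725
G1 X8.00 Y4.97 E0.6039
G1 X6.00 Y2.97 E0.7356
G1 X0.50 Y1.50 E1.0007
G1 X0.00 Y1.63 E1.0248
G1 X0.00 Y0.00 E1.1007

At z = 6.44 mm: the cube (footprint 8×19) is included at this height; the r=5.5 cylinder at (4, 11) gives a regular 12-gon of circumradius 5.5 (constant along its height); the r=11 cylinder at (0.5, 12.5) gives a regular 12-gon of circumradius 11 (constant along its height); After the difference (first − rest): starting from the 8×19 cube, the r=5.5 cylinder at (4, 11) partially overlaps it — only the 77.14 mm² overlap (of its 90.75 mm²) is removed, clipping the outline; the r=11 cylinder at (0.5, 12.5) partially overlaps it — only the 53.83 mm² overlap (of its 363.00 mm²) is removed, clipping the outline — 1 connected region. The outline is a single polygon with 6 vertices. Extrusion per mm of travel: 0.4 × 0.28 / (π × 0.875²) = 0.046564. Accumulating E over each segment gives final E = 1.1007.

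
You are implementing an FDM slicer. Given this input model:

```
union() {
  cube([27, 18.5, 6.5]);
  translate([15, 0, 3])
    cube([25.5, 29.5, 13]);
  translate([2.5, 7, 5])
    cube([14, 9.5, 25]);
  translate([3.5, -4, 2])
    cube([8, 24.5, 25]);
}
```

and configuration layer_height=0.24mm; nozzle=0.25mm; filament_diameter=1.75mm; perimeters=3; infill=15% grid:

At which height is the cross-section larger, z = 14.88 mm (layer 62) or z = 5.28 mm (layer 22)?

layer 22 (z = 5.28 mm)

Layer 62 (z = 14.88): the cube is absent (z outside [0, 6.5]); the cube at (15, 0) (footprint 25.5×29.5) is included at this height (area 752.25 mm²); the 14×9.5 cube at (2.5, 7) contributes its full rectangle (area 133.00 mm²); the 8×24.5 cube at (3.5, -4) contributes its full rectangle (area 196.00 mm²); Taking the union: the regions partially overlap — summed areas 1081.25 mm² minus the doubly-counted overlap 90.25 mm² gives 991.00 mm² — area = 991.00 mm². So its area = 991.00 mm². Layer 22 (z = 5.28): the cube is present — its section is the full 27×18.5 rectangle (area 499.50 mm²); the 25.5×29.5 cube at (15, 0) contributes its full rectangle (area 752.25 mm²); the 14×9.5 cube at (2.5, 7) contributes its full rectangle (area 133.00 mm²); the cube at (3.5, -4) is present — its section is the full 8×24.5 rectangle (area 196.00 mm²); Merging all regions: the regions partially overlap — summed areas 1580.75 mm² minus the doubly-counted overlap 503.00 mm² gives 1077.75 mm² — area = 1077.75 mm². So its area = 1077.75 mm². Layer 22 is larger (1077.75 vs 991.00 mm²).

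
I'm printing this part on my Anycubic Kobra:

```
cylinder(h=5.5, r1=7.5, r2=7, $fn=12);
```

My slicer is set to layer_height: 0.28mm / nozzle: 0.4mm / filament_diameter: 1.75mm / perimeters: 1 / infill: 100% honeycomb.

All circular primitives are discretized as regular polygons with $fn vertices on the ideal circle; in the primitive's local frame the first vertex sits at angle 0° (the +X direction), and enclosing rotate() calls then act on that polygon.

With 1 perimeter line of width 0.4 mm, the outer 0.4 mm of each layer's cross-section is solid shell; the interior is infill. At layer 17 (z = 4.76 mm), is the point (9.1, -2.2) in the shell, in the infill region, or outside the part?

outside

At z = 4.76 mm: the cone contributes a regular 12-gon of circumradius 7.067 (interpolated between r1=7.5 and r2=7 at t=0.865). Overall, the cross-section is a single solid region. The nearest boundary edge runs (6.12, -3.53)→(7.07, 0.00); distance from the point to it = 2.53 mm. The point is not inside any of the regions above, so it lies outside the cross-section (2.53 mm from the nearest boundary).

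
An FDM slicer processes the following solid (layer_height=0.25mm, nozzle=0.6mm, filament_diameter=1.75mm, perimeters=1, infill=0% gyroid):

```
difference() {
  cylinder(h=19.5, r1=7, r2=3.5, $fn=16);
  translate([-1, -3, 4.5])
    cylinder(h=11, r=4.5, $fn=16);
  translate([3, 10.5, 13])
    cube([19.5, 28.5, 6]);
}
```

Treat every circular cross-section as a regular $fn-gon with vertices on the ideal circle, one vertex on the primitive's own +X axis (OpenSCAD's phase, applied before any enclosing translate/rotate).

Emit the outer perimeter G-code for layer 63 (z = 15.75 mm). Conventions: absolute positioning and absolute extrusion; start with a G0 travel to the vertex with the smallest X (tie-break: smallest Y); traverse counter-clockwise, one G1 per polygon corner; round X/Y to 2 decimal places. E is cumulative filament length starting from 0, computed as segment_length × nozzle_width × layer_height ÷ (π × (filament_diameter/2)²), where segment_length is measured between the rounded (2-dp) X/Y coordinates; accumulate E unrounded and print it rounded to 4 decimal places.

G0 X-4.17 Y0.00 Z15.75
G1 X-3.86 Y-1.60 E0.1016
G1 X-2.95 Y-2.95 E0.2032
G1 X-1.60 Y-3.86 E0.3047
G1 X0.00 Y-4.17 E0.4063
G1 X1.60 Y-3.86 E0.5080
G1 X2.95 Y-2.95 E0.6095
G1 X3.86 Y-1.60 E0.7110
G1 X4.17 Y0.00 E0.8127
G1 X3.86 Y1.60 E0.9143
G1 X2.95 Y2.95 E1.0158
G1 X1.60 Y3.86 E1.1174
G1 X0.00 Y4.17 E1.2190
G1 X-1.60 Y3.86 E1.3206
G1 X-2.95 Y2.95 E1.4222
G1 X-3.86 Y1.60 E1.5237
G1 X-4.17 Y0.00 E1.6253

At z = 15.75 mm: the cone contributes a regular 16-gon of circumradius 4.173 (interpolated between r1=7 and r2=3.5 at t=0.808); the cylinder at (-1, -3) does not reach this height (z outside [4.5, 15.5]); the cube at (3, 10.5) (footprint 19.5×28.5) is included at this height; Taking the first minus the rest: starting from the cone, the 19.5×28.5 cube at (3, 10.5) misses the remaining region (no effect) — 1 connected region. The outline is a single polygon with 16 vertices. Extrusion per mm of travel: 0.6 × 0.25 / (π × 0.875²) = 0.062363. Accumulating E over each segment gives final E = 1.6253.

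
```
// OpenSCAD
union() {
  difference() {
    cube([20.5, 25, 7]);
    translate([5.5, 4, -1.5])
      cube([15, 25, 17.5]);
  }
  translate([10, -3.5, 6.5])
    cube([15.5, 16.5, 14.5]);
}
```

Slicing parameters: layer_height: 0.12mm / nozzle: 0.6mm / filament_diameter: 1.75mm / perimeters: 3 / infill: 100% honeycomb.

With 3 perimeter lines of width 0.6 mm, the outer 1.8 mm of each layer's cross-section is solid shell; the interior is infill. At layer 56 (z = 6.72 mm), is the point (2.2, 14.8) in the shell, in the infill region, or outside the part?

infill

At z = 6.72 mm: the 20.5×25 cube contributes its full rectangle; the 15×25 cube at (5.5, 4) contributes its full rectangle; After the difference (first − rest): starting from the 20.5×25 cube, the 15×25 cube at (5.5, 4) partially overlaps it — only the 315.00 mm² overlap (of its 375.00 mm²) is removed, clipping the outline — 1 connected region; the cube at (10, -3.5) is present — its section is the full 15.5×16.5 rectangle; Taking the union: the regions partially overlap (shared area 42.00 mm²), so overlapping operands fuse into one piece — 1 connected region. Overall, the cross-section is a single solid region. The nearest boundary edge runs (0.00, 0.00)→(0.00, 25.00); distance from the point to it = 2.20 mm. The point is inside the cross-section and 2.20 mm from the nearest boundary — more than the 1.8 mm shell width (3 × 0.6), so it's in the infill interior.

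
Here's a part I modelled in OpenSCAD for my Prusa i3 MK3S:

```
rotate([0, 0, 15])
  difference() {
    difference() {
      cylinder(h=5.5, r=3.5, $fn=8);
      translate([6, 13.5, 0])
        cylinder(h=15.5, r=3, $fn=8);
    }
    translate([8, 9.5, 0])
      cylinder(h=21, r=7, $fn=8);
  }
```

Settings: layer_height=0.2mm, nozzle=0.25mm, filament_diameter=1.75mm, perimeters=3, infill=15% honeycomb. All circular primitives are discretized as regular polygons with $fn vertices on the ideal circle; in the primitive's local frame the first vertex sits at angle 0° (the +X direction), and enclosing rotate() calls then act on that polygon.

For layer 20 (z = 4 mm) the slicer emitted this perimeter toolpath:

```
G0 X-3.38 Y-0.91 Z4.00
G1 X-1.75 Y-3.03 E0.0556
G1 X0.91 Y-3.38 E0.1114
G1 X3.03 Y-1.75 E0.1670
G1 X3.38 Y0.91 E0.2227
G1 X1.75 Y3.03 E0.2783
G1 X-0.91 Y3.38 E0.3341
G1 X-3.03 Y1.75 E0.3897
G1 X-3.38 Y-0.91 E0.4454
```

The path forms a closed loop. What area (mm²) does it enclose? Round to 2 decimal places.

Apply the shoelace formula to the sequence of (X, Y) vertices; enclosed area = 34.64 mm².

34.64 mm²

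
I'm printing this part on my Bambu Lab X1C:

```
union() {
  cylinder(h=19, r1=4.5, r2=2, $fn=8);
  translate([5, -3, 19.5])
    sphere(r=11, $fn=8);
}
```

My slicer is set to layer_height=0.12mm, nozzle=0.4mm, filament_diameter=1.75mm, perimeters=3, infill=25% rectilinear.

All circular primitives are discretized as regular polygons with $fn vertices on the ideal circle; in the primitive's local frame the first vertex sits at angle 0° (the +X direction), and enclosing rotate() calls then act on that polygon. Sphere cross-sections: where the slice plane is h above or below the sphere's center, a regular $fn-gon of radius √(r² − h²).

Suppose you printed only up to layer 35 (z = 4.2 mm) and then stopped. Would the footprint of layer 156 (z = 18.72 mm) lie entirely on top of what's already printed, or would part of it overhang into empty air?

part overhangs

Compare the two slices. At z = 4.2: the cone contributes a regular 8-gon of circumradius 3.947 (interpolated between r1=4.5 and r2=2 at t=0.221) (area = (8/2)·3.947²·sin(360°/8) = 44.07 mm²); the sphere at (5, -3) is absent (|z−center|=15.300 > r=11); Merging all regions: only the cone is present, so the union is just that shape — area = 44.07 mm². At z = 18.72: the cone: at t=0.985 of its height the radius interpolates to r₁+(r₂−r₁)t = 2.037, giving a regular 8-gon of that circumradius (area = (8/2)·2.037²·sin(360°/8) = 11.73 mm²); the r=11 sphere at (5, -3) contributes a regular 8-gon of circumradius √(11²−0.78²) = 10.972 (area = (8/2)·10.972²·sin(360°/8) = 340.52 mm²); Combining (union): the cone lies entirely inside the r=11 sphere at (5, -3), so the union is just the r=11 sphere at (5, -3) — area = 340.52 mm². Checking containment: at z = 18.72 the cross-section extends beyond the z = 4.2 cross-section by about 296.45 mm².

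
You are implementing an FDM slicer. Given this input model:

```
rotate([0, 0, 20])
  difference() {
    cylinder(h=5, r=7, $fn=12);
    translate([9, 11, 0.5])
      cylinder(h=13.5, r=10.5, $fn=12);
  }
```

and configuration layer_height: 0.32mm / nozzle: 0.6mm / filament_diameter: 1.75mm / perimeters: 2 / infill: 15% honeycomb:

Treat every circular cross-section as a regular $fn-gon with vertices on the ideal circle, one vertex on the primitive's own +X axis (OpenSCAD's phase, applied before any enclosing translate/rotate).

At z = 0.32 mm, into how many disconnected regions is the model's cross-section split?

At z = 0.32 mm: the r=7 cylinder gives a regular 12-gon of circumradius 7 (constant along its height); the cylinder at (9, 11) is absent (z outside [0.5, 14]); Subtracting the remaining from the first: none of the subtracted shapes is present at this height, so the r=7 cylinder is unchanged — 1 connected region; (whole slice rotated 20° about Z — lengths, areas and connectivity unchanged). The result has 1 disconnected region.

1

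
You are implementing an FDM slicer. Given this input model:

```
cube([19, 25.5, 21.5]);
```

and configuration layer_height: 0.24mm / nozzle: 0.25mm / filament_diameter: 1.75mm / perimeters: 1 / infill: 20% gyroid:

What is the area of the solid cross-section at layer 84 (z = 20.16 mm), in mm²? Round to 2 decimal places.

At z = 20.16 mm: the 19×25.5 cube contributes its full rectangle (area 484.50 mm²). Overall, the cross-section is a single solid region. Net area = 484.50 mm².

484.50 mm²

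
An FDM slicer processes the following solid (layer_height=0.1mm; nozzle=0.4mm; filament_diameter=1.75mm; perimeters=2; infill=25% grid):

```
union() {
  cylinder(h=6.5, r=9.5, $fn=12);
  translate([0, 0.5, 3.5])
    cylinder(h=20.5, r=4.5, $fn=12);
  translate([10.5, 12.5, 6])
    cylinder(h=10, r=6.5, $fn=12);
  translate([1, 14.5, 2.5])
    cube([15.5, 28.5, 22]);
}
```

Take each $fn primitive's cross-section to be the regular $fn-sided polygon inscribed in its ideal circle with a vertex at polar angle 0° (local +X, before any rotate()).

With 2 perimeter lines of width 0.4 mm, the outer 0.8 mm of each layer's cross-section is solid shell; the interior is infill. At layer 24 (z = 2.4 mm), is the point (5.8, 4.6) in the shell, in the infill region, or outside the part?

At z = 2.4 mm: the r=9.5 cylinder contributes a regular 12-gon of circumradius 9.5; the cylinder at (0, 0.5) does not reach this height (z outside [3.5, 24]); the cylinder at (10.5, 12.5) is absent (z outside [6, 16]); the cube at (1, 14.5) does not reach this height (z outside [2.5, 24.5]); Merging all regions: only the r=9.5 cylinder is present, so the union is just that shape — 1 connected region. Overall, the cross-section is a single solid region. The nearest boundary edge runs (8.23, 4.75)→(4.75, 8.23); distance from the point to it = 1.82 mm. The point is inside the cross-section and 1.82 mm from the nearest boundary — more than the 0.8 mm shell width (2 × 0.4), so it's in the infill interior.

infill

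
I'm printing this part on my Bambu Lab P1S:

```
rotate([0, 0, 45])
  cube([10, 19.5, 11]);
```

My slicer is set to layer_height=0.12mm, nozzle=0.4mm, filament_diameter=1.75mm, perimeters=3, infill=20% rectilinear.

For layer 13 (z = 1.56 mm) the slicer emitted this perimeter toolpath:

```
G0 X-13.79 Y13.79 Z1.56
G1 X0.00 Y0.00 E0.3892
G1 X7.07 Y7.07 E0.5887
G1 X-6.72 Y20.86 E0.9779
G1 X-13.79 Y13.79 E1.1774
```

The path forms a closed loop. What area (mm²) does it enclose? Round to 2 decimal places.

194.99 mm²

Apply the shoelace formula to the sequence of (X, Y) vertices; enclosed area = 194.99 mm².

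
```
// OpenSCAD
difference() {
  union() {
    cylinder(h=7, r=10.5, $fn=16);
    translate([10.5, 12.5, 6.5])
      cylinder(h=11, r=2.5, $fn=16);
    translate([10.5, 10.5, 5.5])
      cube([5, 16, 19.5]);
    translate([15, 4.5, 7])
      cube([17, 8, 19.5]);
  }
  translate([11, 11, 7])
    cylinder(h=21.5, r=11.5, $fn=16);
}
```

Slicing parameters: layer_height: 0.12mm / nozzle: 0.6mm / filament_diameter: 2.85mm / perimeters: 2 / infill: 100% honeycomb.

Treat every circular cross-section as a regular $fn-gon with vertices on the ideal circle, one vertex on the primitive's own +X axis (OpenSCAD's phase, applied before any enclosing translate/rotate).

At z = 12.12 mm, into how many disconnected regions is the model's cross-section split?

2

At z = 12.12 mm: the cylinder is not intersected at this z (z outside [0, 7]); the cylinder at (10.5, 12.5): section is a regular 16-gon, circumradius r=2.5; the cube at (10.5, 10.5) (footprint 5×16) is included at this height; the cube at (15, 4.5) (footprint 17×8) is included at this height; Merging all regions: the regions partially overlap (shared area 10.11 mm²), so overlapping operands fuse into one piece — 1 connected region; the r=11.5 cylinder at (11, 11) gives a regular 16-gon of circumradius 11.5 (constant along its height); After the difference (first − rest): starting from the result so far, the r=11.5 cylinder at (11, 11) partially overlaps it — only the 121.53 mm² overlap (of its 404.88 mm²) is removed, clipping the outline — 2 connected regions. The result has 2 disconnected regions.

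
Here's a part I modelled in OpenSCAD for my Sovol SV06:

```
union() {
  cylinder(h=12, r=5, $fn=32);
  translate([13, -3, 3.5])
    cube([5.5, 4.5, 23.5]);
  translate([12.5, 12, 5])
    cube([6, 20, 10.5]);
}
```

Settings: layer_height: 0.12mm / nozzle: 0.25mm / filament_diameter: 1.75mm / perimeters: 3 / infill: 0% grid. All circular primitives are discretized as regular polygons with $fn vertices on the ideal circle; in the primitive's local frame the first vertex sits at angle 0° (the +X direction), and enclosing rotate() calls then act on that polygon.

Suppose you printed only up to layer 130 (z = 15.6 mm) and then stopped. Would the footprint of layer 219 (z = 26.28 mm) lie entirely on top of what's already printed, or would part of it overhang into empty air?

entirely on top

Compare the two slices. At z = 15.6: the cylinder is absent (z outside [0, 12]); the 5.5×4.5 cube at (13, -3) contributes its full rectangle (area 24.75 mm²); the cube at (12.5, 12) is not intersected at this z (z outside [5, 15.5]); Combining (union): only the 5.5×4.5 cube at (13, -3) is present, so the union is just that shape — area = 24.75 mm². At z = 26.28: the cylinder does not reach this height (z outside [0, 12]); the cube at (13, -3) (footprint 5.5×4.5) is included at this height (area 24.75 mm²); the cube at (12.5, 12) does not reach this height (z outside [5, 15.5]); Taking the union: only the 5.5×4.5 cube at (13, -3) is present, so the union is just that shape — area = 24.75 mm². Checking containment: the cross-section at z = 26.28 is a subset of the cross-section at z = 15.6.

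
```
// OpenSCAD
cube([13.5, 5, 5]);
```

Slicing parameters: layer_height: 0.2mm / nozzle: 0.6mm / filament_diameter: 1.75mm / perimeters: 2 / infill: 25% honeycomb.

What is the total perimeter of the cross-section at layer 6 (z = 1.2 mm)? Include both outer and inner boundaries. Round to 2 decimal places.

37.00 mm

At z = 1.2 mm: the cube is present — its section is the full 13.5×5 rectangle (perimeter 37.00 mm). Overall, the cross-section is a single solid region. Total boundary length (outer) = 37.00 mm.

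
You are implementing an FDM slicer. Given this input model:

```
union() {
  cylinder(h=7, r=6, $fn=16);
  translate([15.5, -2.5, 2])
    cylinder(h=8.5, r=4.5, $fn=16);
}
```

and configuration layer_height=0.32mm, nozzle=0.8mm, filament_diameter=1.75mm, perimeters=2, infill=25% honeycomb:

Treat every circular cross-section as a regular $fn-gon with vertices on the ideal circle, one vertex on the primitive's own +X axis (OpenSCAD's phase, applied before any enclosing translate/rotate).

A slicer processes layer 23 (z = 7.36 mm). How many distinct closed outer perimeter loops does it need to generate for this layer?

At z = 7.36 mm: the cylinder does not reach this height (z outside [0, 7]); the r=4.5 cylinder at (15.5, -2.5) contributes a regular 16-gon of circumradius 4.5; Merging all regions: only the r=4.5 cylinder at (15.5, -2.5) is present, so the union is just that shape — 1 connected region. The result has 1 disconnected region.

1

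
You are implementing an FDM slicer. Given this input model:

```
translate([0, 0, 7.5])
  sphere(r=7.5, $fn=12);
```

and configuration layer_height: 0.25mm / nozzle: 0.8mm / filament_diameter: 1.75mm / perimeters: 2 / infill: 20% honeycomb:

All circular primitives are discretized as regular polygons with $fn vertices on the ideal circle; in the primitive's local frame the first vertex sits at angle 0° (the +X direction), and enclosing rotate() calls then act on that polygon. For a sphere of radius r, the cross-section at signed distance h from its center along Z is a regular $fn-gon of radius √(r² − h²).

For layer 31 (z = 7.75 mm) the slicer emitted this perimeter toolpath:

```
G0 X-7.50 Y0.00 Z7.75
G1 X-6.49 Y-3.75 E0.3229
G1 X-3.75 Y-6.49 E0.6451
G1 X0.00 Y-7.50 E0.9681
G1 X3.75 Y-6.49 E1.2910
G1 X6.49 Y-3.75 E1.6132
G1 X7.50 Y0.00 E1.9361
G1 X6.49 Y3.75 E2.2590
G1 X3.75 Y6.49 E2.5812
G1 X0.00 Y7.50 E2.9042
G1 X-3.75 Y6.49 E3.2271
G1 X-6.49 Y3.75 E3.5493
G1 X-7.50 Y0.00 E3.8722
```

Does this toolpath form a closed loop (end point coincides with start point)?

Start point (G0): (-7.50, 0.00). End point (last G1): the path returns to the start — closed.

yes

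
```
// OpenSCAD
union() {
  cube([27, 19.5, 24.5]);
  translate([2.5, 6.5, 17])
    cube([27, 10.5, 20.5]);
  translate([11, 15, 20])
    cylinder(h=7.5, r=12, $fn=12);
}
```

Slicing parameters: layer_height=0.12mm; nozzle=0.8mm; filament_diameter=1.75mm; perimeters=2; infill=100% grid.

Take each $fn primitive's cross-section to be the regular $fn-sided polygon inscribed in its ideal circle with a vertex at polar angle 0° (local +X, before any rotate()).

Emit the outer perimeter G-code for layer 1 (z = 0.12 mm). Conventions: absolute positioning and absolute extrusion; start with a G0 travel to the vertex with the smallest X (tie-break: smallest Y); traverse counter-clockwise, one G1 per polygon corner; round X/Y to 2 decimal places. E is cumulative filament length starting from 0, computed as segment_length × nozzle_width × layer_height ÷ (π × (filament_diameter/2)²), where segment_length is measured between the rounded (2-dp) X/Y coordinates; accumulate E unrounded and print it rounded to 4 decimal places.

At z = 0.12 mm: the 27×19.5 cube contributes its full rectangle; the cube at (2.5, 6.5) does not reach this height (z outside [17, 37.5]); the cylinder at (11, 15) does not reach this height (z outside [20, 27.5]); Merging all regions: only the 27×19.5 cube is present, so the union is just that shape — 1 connected region. The outline is a single polygon with 4 vertices. Extrusion per mm of travel: 0.8 × 0.12 / (π × 0.875²) = 0.039912. Accumulating E over each segment gives final E = 3.7118.

G0 X0.00 Y0.00 Z0.12
G1 X27.00 Y0.00 E1.0776
G1 X27.00 Y19.50 E1.8559
G1 X0.00 Y19.50 E2.9335
G1 X0.00 Y0.00 E3.7118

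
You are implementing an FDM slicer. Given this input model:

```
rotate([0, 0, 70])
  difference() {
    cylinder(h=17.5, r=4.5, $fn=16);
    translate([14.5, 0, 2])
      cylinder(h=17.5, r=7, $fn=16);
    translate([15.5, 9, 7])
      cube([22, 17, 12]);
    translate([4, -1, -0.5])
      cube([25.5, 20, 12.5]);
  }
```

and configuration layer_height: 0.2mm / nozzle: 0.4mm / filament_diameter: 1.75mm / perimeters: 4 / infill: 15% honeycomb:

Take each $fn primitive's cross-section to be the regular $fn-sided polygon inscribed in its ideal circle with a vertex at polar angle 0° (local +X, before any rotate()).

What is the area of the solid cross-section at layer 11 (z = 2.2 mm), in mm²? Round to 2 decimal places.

61.01 mm²

At z = 2.2 mm: the r=4.5 cylinder contributes a regular 16-gon of circumradius 4.5 (area = (16/2)·4.500²·sin(360°/16) = 61.99 mm²); the r=7 cylinder at (14.5, 0) contributes a regular 16-gon of circumradius 7 (area = (16/2)·7.000²·sin(360°/16) = 150.01 mm²); the cube at (15.5, 9) is absent (z outside [7, 19]); the cube at (4, -1) (footprint 25.5×20) is included at this height (area 510.00 mm²); After the difference (first − rest): starting from the r=4.5 cylinder (61.99 mm²), the r=7 cylinder at (14.5, 0) misses the remaining region (no effect); the 25.5×20 cube at (4, -1) partially overlaps it — only the 0.99 mm² overlap (of its 510.00 mm²) is removed, clipping the outline — area = 61.01 mm²; (rotated 70° about Z; rotation is an isometry so areas/perimeters/island counts are preserved). Overall, the cross-section is a single solid region. Net area = 61.01 mm².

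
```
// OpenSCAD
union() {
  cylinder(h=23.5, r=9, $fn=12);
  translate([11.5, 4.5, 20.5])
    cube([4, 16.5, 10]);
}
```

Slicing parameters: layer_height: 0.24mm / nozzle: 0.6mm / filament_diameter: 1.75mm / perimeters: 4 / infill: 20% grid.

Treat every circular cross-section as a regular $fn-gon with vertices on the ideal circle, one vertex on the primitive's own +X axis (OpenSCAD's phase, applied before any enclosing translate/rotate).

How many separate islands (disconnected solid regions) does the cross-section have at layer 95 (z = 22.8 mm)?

At z = 22.8 mm: the r=9 cylinder gives a regular 12-gon of circumradius 9 (constant along its height); the 4×16.5 cube at (11.5, 4.5) contributes its full rectangle; Combining (union): the 2 present regions are separate (no shared area or edge), so areas and boundary lengths simply add and each stays a separate island — 2 connected regions. Overall, the cross-section has 2 separate islands. Island count = 2.

2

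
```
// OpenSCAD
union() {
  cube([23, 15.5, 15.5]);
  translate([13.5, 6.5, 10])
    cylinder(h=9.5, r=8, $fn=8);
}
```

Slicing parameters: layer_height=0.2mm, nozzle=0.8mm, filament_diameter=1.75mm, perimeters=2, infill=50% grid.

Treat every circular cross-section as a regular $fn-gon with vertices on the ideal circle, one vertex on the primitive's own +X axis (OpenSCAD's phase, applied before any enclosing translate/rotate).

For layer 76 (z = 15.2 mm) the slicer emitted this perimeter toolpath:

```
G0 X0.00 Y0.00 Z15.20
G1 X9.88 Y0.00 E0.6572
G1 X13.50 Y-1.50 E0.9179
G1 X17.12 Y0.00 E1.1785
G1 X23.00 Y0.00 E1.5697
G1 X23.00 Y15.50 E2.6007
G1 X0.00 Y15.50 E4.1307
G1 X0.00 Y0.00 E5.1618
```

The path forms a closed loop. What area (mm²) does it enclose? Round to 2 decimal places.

Apply the shoelace formula to the sequence of (X, Y) vertices; enclosed area = 361.93 mm².

361.93 mm²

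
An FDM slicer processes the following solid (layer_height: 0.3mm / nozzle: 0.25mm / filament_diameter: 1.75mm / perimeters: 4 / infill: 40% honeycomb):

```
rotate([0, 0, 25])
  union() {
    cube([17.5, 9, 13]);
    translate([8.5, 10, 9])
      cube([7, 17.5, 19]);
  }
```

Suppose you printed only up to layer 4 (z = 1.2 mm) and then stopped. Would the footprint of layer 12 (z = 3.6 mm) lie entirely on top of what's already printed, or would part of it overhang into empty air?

entirely on top

Compare the two slices. At z = 1.2: the cube (footprint 17.5×9) is included at this height (area 157.50 mm²); the cube at (8.5, 10) is absent (z outside [9, 28]); Taking the union: only the 17.5×9 cube is present, so the union is just that shape — area = 157.50 mm²; (whole slice rotated 25° about Z — lengths, areas and connectivity unchanged). At z = 3.6: the 17.5×9 cube contributes its full rectangle (area 157.50 mm²); the cube at (8.5, 10) does not reach this height (z outside [9, 28]); Combining (union): only the 17.5×9 cube is present, so the union is just that shape — area = 157.50 mm²; (rotated 25° about Z; rotation is an isometry so areas/perimeters/island counts are preserved). Checking containment: the cross-section at z = 3.6 is a subset of the cross-section at z = 1.2.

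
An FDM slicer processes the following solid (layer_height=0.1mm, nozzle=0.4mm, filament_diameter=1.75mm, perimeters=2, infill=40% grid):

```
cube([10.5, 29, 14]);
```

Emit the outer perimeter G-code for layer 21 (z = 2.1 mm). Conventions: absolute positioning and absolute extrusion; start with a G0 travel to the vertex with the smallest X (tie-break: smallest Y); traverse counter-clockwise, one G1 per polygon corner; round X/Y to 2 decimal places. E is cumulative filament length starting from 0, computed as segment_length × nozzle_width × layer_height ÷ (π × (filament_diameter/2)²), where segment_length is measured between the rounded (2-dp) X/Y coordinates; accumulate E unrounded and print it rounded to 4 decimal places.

G0 X0.00 Y0.00 Z2.10
G1 X10.50 Y0.00 E0.1746
G1 X10.50 Y29.00 E0.6569
G1 X0.00 Y29.00 E0.8315
G1 X0.00 Y0.00 E1.3138

At z = 2.1 mm: the 10.5×29 cube contributes its full rectangle. The outline is a single polygon with 4 vertices. Extrusion per mm of travel: 0.4 × 0.1 / (π × 0.875²) = 0.016630. Accumulating E over each segment gives final E = 1.3138.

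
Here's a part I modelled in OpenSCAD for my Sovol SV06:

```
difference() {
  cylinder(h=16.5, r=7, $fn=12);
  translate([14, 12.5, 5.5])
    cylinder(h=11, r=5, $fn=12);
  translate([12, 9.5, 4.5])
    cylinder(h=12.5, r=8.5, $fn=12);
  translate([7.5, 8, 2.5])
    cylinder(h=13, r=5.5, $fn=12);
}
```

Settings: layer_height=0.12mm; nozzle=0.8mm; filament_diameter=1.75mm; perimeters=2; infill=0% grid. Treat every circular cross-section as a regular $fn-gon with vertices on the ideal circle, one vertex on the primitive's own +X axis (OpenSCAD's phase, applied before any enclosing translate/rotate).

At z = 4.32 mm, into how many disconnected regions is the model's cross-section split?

1

At z = 4.32 mm: the cylinder: section is a regular 12-gon, circumradius r=7; the cylinder at (14, 12.5) does not reach this height (z outside [5.5, 16.5]); the cylinder at (12, 9.5) is not intersected at this z (z outside [4.5, 17]); the r=5.5 cylinder at (7.5, 8) gives a regular 12-gon of circumradius 5.5 (constant along its height); After the difference (first − rest): starting from the r=7 cylinder, the r=5.5 cylinder at (7.5, 8) partially overlaps it — only the 4.60 mm² overlap (of its 90.75 mm²) is removed, clipping the outline — 1 connected region. The result has 1 disconnected region.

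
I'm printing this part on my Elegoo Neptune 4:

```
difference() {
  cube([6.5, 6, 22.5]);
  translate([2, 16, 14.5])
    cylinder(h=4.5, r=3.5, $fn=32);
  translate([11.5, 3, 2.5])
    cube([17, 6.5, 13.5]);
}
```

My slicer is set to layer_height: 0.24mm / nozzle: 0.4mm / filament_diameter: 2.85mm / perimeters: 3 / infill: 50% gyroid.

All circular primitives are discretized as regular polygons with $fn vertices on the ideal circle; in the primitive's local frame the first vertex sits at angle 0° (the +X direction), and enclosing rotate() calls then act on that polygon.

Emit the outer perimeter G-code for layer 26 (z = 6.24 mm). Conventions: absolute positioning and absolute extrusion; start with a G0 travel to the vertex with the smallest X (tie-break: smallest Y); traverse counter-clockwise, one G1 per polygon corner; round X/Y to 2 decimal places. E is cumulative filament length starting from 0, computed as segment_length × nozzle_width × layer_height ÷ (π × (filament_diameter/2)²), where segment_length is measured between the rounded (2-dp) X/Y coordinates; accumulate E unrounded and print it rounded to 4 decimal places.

G0 X0.00 Y0.00 Z6.24
G1 X6.50 Y0.00 E0.0978
G1 X6.50 Y6.00 E0.1881
G1 X0.00 Y6.00 E0.2859
G1 X0.00 Y0.00 E0.3762

At z = 6.24 mm: the cube is present — its section is the full 6.5×6 rectangle; the cylinder at (2, 16) does not reach this height (z outside [14.5, 19]); the cube at (11.5, 3) is present — its section is the full 17×6.5 rectangle; After the difference (first − rest): starting from the 6.5×6 cube, the 17×6.5 cube at (11.5, 3) misses the remaining region (no effect) — 1 connected region. The outline is a single polygon with 4 vertices. Extrusion per mm of travel: 0.4 × 0.24 / (π × 1.425²) = 0.015048. Accumulating E over each segment gives final E = 0.3762.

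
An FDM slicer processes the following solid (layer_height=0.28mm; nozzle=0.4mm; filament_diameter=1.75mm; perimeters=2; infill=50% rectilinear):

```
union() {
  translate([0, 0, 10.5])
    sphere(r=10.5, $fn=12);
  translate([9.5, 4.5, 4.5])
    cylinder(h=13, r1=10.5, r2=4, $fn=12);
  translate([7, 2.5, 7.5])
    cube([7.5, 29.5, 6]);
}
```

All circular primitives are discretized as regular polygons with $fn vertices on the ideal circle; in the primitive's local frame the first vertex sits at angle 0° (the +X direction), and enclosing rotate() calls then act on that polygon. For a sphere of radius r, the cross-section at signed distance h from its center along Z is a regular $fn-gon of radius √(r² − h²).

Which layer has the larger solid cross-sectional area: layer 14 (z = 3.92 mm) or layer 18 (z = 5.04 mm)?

layer 18 (z = 5.04 mm)

Layer 14 (z = 3.92): the r=10.5 sphere contributes a regular 12-gon of circumradius √(10.5²−6.58²) = 8.183 (area = (12/2)·8.183²·sin(360°/12) = 200.86 mm²); the cone at (9.5, 4.5) is not intersected at this z (z outside [4.5, 17.5]); the cube at (7, 2.5) is not intersected at this z (z outside [7.5, 13.5]); Merging all regions: only the r=10.5 sphere is present, so the union is just that shape — area = 200.86 mm². So its area = 200.86 mm². Layer 18 (z = 5.04): the r=10.5 sphere contributes a regular 12-gon of circumradius √(10.5²−5.46²) = 8.969 (area = (12/2)·8.969²·sin(360°/12) = 241.32 mm²); the cone at (9.5, 4.5) contributes a regular 12-gon of circumradius 10.230 (interpolated between r1=10.5 and r2=4 at t=0.042) (area = (12/2)·10.230²·sin(360°/12) = 313.96 mm²); the cube at (7, 2.5) is absent (z outside [7.5, 13.5]); Merging all regions: the regions partially overlap — summed areas 555.27 mm² minus the doubly-counted overlap 89.61 mm² gives 465.66 mm² — area = 465.66 mm². So its area = 465.66 mm². Layer 18 is larger (465.66 vs 200.86 mm²).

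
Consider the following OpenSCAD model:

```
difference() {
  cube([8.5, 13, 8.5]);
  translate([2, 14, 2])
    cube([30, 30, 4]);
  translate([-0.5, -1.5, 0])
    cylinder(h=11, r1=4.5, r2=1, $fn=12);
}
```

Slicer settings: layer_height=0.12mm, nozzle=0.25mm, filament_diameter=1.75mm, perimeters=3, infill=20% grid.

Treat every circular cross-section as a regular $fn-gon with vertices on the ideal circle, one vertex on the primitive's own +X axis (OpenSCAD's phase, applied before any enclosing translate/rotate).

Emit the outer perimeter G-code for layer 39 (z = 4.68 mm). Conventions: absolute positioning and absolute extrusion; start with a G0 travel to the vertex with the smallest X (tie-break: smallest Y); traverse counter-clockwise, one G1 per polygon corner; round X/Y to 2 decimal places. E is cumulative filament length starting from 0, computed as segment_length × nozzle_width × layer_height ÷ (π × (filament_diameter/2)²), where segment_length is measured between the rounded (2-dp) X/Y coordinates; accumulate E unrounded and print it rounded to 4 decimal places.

At z = 4.68 mm: the cube is present — its section is the full 8.5×13 rectangle; the cube at (2, 14) (footprint 30×30) is included at this height; the cone at (-0.5, -1.5): at t=0.425 of its height the radius interpolates to r₁+(r₂−r₁)t = 3.011, giving a regular 12-gon of that circumradius; Subtracting the remaining from the first: starting from the 8.5×13 cube, the 30×30 cube at (2, 14) misses the remaining region (no effect); the cone at (-0.5, -1.5) partially overlaps it — only the 1.86 mm² overlap (of its 27.20 mm²) is removed, clipping the outline — 1 connected region. The outline is a single polygon with 7 vertices. Extrusion per mm of travel: 0.25 × 0.12 / (π × 0.875²) = 0.012473. Accumulating E over each segment gives final E = 0.5254.

G0 X0.00 Y1.38 Z4.68
G1 X1.01 Y1.11 E0.0130
G1 X2.11 Y0.01 E0.0324
G1 X2.11 Y0.00 E0.0326
G1 X8.50 Y0.00 E0.1123
G1 X8.50 Y13.00 E0.2744
G1 X0.00 Y13.00 E0.3804
G1 X0.00 Y1.38 E0.5254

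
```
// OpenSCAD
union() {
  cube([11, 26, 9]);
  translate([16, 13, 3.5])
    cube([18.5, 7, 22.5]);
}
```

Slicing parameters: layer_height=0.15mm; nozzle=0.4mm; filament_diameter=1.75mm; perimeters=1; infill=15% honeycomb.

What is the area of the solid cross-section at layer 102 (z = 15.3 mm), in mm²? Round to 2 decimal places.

129.50 mm²

At z = 15.3 mm: the cube is absent (z outside [0, 9]); the cube at (16, 13) (footprint 18.5×7) is included at this height (area 129.50 mm²); Merging all regions: only the 18.5×7 cube at (16, 13) is present, so the union is just that shape — area = 129.50 mm². Overall, the cross-section is a single solid region. Net area = 129.50 mm².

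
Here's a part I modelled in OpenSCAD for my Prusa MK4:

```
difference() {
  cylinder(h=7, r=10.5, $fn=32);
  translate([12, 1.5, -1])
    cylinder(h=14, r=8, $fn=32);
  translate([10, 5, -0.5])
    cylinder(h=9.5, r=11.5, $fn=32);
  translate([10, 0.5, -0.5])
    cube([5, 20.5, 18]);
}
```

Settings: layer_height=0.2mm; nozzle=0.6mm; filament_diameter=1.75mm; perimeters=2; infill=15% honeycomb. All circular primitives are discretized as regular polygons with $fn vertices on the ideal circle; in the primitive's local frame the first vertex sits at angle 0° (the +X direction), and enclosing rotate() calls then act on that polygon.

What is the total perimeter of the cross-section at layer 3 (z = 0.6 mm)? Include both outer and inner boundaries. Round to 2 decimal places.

At z = 0.6 mm: the r=10.5 cylinder gives a regular 32-gon of circumradius 10.5 (constant along its height) (perimeter = 2·32·10.500·sin(180°/32) = 65.87 mm); the r=8 cylinder at (12, 1.5) gives a regular 32-gon of circumradius 8 (constant along its height) (perimeter = 2·32·8.000·sin(180°/32) = 50.18 mm); the r=11.5 cylinder at (10, 5) contributes a regular 32-gon of circumradius 11.5 (perimeter = 2·32·11.500·sin(180°/32) = 72.14 mm); the 5×20.5 cube at (10, 0.5) contributes its full rectangle (perimeter 51.00 mm); Taking the first minus the rest: starting from the r=10.5 cylinder, the r=8 cylinder at (12, 1.5) partially overlaps it — only the 60.36 mm² overlap (of its 199.77 mm²) is removed, clipping the outline; the r=11.5 cylinder at (10, 5) partially overlaps it — only the 82.92 mm² overlap (of its 412.81 mm²) is removed, clipping the outline; the 5×20.5 cube at (10, 0.5) misses the remaining region (no effect) — boundary = 64.64 mm. Overall, the cross-section is a single solid region. Total boundary length (outer) = 64.64 mm.

64.64 mm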